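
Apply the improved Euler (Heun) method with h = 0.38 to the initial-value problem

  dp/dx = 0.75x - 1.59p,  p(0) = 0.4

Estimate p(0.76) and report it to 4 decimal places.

Heun: k1 = f(x_n, p_n); k2 = f(x_n + h, p_n + h·k1); p_{n+1} = p_n + (h/2)·(k1 + k2).
x=0.000000, p=0.400000:
  k1 = f(0.000000, 0.400000) = -0.636000
  k2 = f(0.380000, 0.158320) = 0.033271
  p ← 0.400000 + (0.38/2)·(-0.636000 + 0.033271) = 0.285482
x=0.380000, p=0.285482:
  k1 = f(0.380000, 0.285482) = -0.168916
  k2 = f(0.760000, 0.221294) = 0.218143
  p ← 0.285482 + (0.38/2)·(-0.168916 + 0.218143) = 0.294835
p(0.76) ≈ 0.2948

0.2948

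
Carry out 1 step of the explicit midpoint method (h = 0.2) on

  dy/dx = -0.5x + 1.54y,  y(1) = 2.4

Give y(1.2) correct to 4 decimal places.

Midpoint: k1 = f(x_n, y_n); k2 = f(x_n + h/2, y_n + (h/2)·k1); y_{n+1} = y_n + h·k2.
x=1.000000, y=2.400000:
  k1 = f(1.000000, 2.400000) = 3.196000
  k2 = f(1.100000, 2.719600) = 3.638184
  y ← 2.400000 + 0.2·3.638184 = 3.127637
y(1.2) ≈ 3.1276

3.1276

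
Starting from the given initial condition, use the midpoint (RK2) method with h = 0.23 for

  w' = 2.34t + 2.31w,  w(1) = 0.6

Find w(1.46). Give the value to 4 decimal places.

3.8207

Midpoint: k1 = f(t_n, w_n); k2 = f(t_n + h/2, w_n + (h/2)·k1); w_{n+1} = w_n + h·k2.
t=1.000000, w=0.600000:
  k1 = f(1.000000, 0.600000) = 3.726000
  k2 = f(1.115000, 1.028490) = 4.984912
  w ← 0.600000 + 0.23·4.984912 = 1.746530
t=1.230000, w=1.746530:
  k1 = f(1.230000, 1.746530) = 6.912684
  k2 = f(1.345000, 2.541488) = 9.018138
  w ← 1.746530 + 0.23·9.018138 = 3.820702
w(1.46) ≈ 3.8207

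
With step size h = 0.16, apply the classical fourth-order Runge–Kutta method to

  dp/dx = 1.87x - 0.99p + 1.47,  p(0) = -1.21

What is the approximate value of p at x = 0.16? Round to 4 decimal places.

-0.7925

RK4: k1 = f(x_n, p_n); k2 = f(x_n + h/2, p_n + (h/2)·k1); k3 = f(x_n + h/2, p_n + (h/2)·k2); k4 = f(x_n + h, p_n + h·k3); p_{n+1} = p_n + (h/6)·(k1 + 2k2 + 2k3 + k4).
x=0.000000, p=-1.210000:
  k1 = f(0.000000, -1.210000) = 2.667900
  k2 = f(0.080000, -0.996568) = 2.606202
  k3 = f(0.080000, -1.001504) = 2.611089
  k4 = f(0.160000, -0.792226) = 2.553504
  p ← -1.210000 + (0.16/6)·(k1 + 2k2 + 2k3 + k4) = -0.792507
p(0.16) ≈ -0.7925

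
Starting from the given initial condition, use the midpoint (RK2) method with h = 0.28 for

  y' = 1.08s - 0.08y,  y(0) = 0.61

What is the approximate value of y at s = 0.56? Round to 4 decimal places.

0.7507

Midpoint: k1 = f(s_n, y_n); k2 = f(s_n + h/2, y_n + (h/2)·k1); y_{n+1} = y_n + h·k2.
s=0.000000, y=0.610000:
  k1 = f(0.000000, 0.610000) = -0.048800
  k2 = f(0.140000, 0.603168) = 0.102947
  y ← 0.610000 + 0.28·0.102947 = 0.638825
s=0.280000, y=0.638825:
  k1 = f(0.280000, 0.638825) = 0.251294
  k2 = f(0.420000, 0.674006) = 0.399680
  y ← 0.638825 + 0.28·0.399680 = 0.750735
y(0.56) ≈ 0.7507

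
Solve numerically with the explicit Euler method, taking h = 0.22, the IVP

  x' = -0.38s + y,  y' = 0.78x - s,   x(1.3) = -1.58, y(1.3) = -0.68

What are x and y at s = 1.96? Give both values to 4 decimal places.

-2.7981, -2.6537

Euler on (x,y): x_{n+1} = x_n + h·x', y_{n+1} = y_n + h·y'.
1.300000: (-1.580000, -0.680000); f=(-1.174000, -2.532400) → (-1.838280, -1.237128)
1.520000: (-1.838280, -1.237128); f=(-1.814728, -2.953858) → (-2.237520, -1.886977)
1.740000: (-2.237520, -1.886977); f=(-2.548177, -3.485266) → (-2.798119, -2.653735)
(x(1.96), y(1.96)) ≈ (-2.7981, -2.6537)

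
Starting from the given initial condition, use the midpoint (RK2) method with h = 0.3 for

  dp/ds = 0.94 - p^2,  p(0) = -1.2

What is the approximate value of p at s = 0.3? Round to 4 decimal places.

Midpoint: k1 = f(s_n, p_n); k2 = f(s_n + h/2, p_n + (h/2)·k1); p_{n+1} = p_n + h·k2.
s=0.000000, p=-1.200000:
  k1 = f(0.000000, -1.200000) = -0.500000
  k2 = f(0.150000, -1.275000) = -0.685625
  p ← -1.200000 + 0.3·(-0.685625) = -1.405687
p(0.3) ≈ -1.4057

-1.4057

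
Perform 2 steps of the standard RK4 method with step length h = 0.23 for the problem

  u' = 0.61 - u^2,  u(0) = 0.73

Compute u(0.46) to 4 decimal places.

RK4: k1 = f(t_n, u_n); k2 = f(t_n + h/2, u_n + (h/2)·k1); k3 = f(t_n + h/2, u_n + (h/2)·k2); k4 = f(t_n + h, u_n + h·k3); u_{n+1} = u_n + (h/6)·(k1 + 2k2 + 2k3 + k4).
t=0.000000, u=0.730000:
  k1 = f(0.000000, 0.730000) = 0.077100
  k2 = f(0.115000, 0.738866) = 0.064076
  k3 = f(0.115000, 0.737369) = 0.066287
  k4 = f(0.230000, 0.745246) = 0.054608
  u ← 0.730000 + (0.23/6)·(k1 + 2k2 + 2k3 + k4) = 0.745043
t=0.230000, u=0.745043:
  k1 = f(0.230000, 0.745043) = 0.054910
  k2 = f(0.345000, 0.751358) = 0.045461
  k3 = f(0.345000, 0.750271) = 0.047093
  k4 = f(0.460000, 0.755875) = 0.038653
  u ← 0.745043 + (0.23/6)·(k1 + 2k2 + 2k3 + k4) = 0.755726
u(0.46) ≈ 0.7557

0.7557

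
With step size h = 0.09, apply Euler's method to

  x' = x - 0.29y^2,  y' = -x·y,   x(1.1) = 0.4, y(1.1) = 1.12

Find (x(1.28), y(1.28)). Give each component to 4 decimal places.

0.4091, 1.0405

Euler on (x,y): x_{n+1} = x_n + h·x', y_{n+1} = y_n + h·y'.
1.100000: (0.400000, 1.120000); f=(0.036224, -0.448000) → (0.403260, 1.079680)
1.190000: (0.403260, 1.079680); f=(0.065205, -0.435392) → (0.409129, 1.040495)
(x(1.28), y(1.28)) ≈ (0.4091, 1.0405)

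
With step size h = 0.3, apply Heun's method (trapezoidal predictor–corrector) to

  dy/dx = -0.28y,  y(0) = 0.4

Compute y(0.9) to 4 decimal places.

0.3110

Heun: k1 = f(x_n, y_n); k2 = f(x_n + h, y_n + h·k1); y_{n+1} = y_n + (h/2)·(k1 + k2).
x=0.000000, y=0.400000:
  k1 = f(0.000000, 0.400000) = -0.112000
  k2 = f(0.300000, 0.366400) = -0.102592
  y ← 0.400000 + (0.3/2)·(-0.112000 + (-0.102592)) = 0.367811
x=0.300000, y=0.367811:
  k1 = f(0.300000, 0.367811) = -0.102987
  k2 = f(0.600000, 0.336915) = -0.094336
  y ← 0.367811 + (0.3/2)·(-0.102987 + (-0.094336)) = 0.338213
x=0.600000, y=0.338213:
  k1 = f(0.600000, 0.338213) = -0.094700
  k2 = f(0.900000, 0.309803) = -0.086745
  y ← 0.338213 + (0.3/2)·(-0.094700 + (-0.086745)) = 0.310996
y(0.9) ≈ 0.3110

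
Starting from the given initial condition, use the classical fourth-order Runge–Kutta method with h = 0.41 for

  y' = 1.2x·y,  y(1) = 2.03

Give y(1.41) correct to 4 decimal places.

RK4: k1 = f(x_n, y_n); k2 = f(x_n + h/2, y_n + (h/2)·k1); k3 = f(x_n + h/2, y_n + (h/2)·k2); k4 = f(x_n + h, y_n + h·k3); y_{n+1} = y_n + (h/6)·(k1 + 2k2 + 2k3 + k4).
x=1.000000, y=2.030000:
  k1 = f(1.000000, 2.030000) = 2.436000
  k2 = f(1.205000, 2.529380) = 3.657483
  k3 = f(1.205000, 2.779784) = 4.019568
  k4 = f(1.410000, 3.678023) = 6.223215
  y ← 2.030000 + (0.41/6)·(k1 + 2k2 + 2k3 + k4) = 3.670910
y(1.41) ≈ 3.6709

3.6709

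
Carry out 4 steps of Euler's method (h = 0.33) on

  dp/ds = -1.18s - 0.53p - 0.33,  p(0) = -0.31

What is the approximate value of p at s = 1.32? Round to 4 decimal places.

-1.1628

Euler: p_{n+1} = p_n + h·f(s_n, p_n).
s=0.000000, p=-0.310000: f=-0.165700 → p ← -0.310000 + 0.33·(-0.165700) = -0.364681
s=0.330000, p=-0.364681: f=-0.526119 → p ← -0.364681 + 0.33·(-0.526119) = -0.538300
s=0.660000, p=-0.538300: f=-0.823501 → p ← -0.538300 + 0.33·(-0.823501) = -0.810056
s=0.990000, p=-0.810056: f=-1.068871 → p ← -0.810056 + 0.33·(-1.068871) = -1.162783
p(1.32) ≈ -1.1628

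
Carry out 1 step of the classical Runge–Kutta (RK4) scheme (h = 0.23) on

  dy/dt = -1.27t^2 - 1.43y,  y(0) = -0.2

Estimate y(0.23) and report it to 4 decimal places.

RK4: k1 = f(t_n, y_n); k2 = f(t_n + h/2, y_n + (h/2)·k1); k3 = f(t_n + h/2, y_n + (h/2)·k2); k4 = f(t_n + h, y_n + h·k3); y_{n+1} = y_n + (h/6)·(k1 + 2k2 + 2k3 + k4).
t=0.000000, y=-0.200000:
  k1 = f(0.000000, -0.200000) = 0.286000
  k2 = f(0.115000, -0.167110) = 0.222172
  k3 = f(0.115000, -0.174450) = 0.232668
  k4 = f(0.230000, -0.146486) = 0.142292
  y ← -0.200000 + (0.23/6)·(k1 + 2k2 + 2k3 + k4) = -0.148711
y(0.23) ≈ -0.1487

-0.1487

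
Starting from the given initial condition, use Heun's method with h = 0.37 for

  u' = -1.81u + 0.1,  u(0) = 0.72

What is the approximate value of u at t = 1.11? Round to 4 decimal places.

0.1686

Heun: k1 = f(t_n, u_n); k2 = f(t_n + h, u_n + h·k1); u_{n+1} = u_n + (h/2)·(k1 + k2).
t=0.000000, u=0.720000:
  k1 = f(0.000000, 0.720000) = -1.203200
  k2 = f(0.370000, 0.274816) = -0.397417
  u ← 0.720000 + (0.37/2)·(-1.203200 + (-0.397417)) = 0.423886
t=0.370000, u=0.423886:
  k1 = f(0.370000, 0.423886) = -0.667233
  k2 = f(0.740000, 0.177010) = -0.220387
  u ← 0.423886 + (0.37/2)·(-0.667233 + (-0.220387)) = 0.259676
t=0.740000, u=0.259676:
  k1 = f(0.740000, 0.259676) = -0.370014
  k2 = f(1.110000, 0.122771) = -0.122216
  u ← 0.259676 + (0.37/2)·(-0.370014 + (-0.122216)) = 0.168614
u(1.11) ≈ 0.1686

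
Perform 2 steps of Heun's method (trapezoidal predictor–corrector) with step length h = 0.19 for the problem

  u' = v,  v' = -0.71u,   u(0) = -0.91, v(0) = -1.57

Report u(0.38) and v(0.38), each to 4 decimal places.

Heun on (u,v): k1 = f(s_n, state_n); k2 = f(s_n + h, state_n + h·k1); state_{n+1} = state_n + (h/2)·(k1 + k2).
0.000000: (-0.910000, -1.570000)
  k1 = (-1.570000, 0.646100)
  predictor → (-1.208300, -1.447241)
  k2 = (-1.447241, 0.857893)
  → (-1.196638, -1.427121)
0.190000: (-1.196638, -1.427121)
  k1 = (-1.427121, 0.849613)
  predictor → (-1.467791, -1.265694)
  k2 = (-1.265694, 1.042131)
  → (-1.452455, -1.247405)
(u(0.38), v(0.38)) ≈ (-1.4525, -1.2474)

-1.4525, -1.2474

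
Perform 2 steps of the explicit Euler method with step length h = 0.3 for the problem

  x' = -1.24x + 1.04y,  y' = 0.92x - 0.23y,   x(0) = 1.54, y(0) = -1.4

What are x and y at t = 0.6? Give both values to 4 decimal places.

0.0590, -0.6714

Euler on (x,y): x_{n+1} = x_n + h·x', y_{n+1} = y_n + h·y'.
0.000000: (1.540000, -1.400000); f=(-3.365600, 1.738800) → (0.530320, -0.878360)
0.300000: (0.530320, -0.878360); f=(-1.571091, 0.689917) → (0.058993, -0.671385)
(x(0.6), y(0.6)) ≈ (0.0590, -0.6714)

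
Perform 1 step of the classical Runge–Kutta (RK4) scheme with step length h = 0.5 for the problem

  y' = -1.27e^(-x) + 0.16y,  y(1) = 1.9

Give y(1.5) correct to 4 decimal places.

1.8662

RK4: k1 = f(x_n, y_n); k2 = f(x_n + h/2, y_n + (h/2)·k1); k3 = f(x_n + h/2, y_n + (h/2)·k2); k4 = f(x_n + h, y_n + h·k3); y_{n+1} = y_n + (h/6)·(k1 + 2k2 + 2k3 + k4).
x=1.000000, y=1.900000:
  k1 = f(1.000000, 1.900000) = -0.163207
  k2 = f(1.250000, 1.859198) = -0.066389
  k3 = f(1.250000, 1.883403) = -0.062517
  k4 = f(1.500000, 1.868742) = 0.015623
  y ← 1.900000 + (0.5/6)·(k1 + 2k2 + 2k3 + k4) = 1.866217
y(1.5) ≈ 1.8662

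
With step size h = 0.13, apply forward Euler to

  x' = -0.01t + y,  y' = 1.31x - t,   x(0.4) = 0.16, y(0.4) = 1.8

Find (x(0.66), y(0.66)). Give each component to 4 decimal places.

Euler on (x,y): x_{n+1} = x_n + h·x', y_{n+1} = y_n + h·y'.
0.400000: (0.160000, 1.800000); f=(1.796000, -0.190400) → (0.393480, 1.775248)
0.530000: (0.393480, 1.775248); f=(1.769948, -0.014541) → (0.623573, 1.773358)
(x(0.66), y(0.66)) ≈ (0.6236, 1.7734)

0.6236, 1.7734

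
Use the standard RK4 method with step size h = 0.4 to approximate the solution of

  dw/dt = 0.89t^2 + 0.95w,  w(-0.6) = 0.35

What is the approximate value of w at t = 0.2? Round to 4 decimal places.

0.8705

RK4: k1 = f(t_n, w_n); k2 = f(t_n + h/2, w_n + (h/2)·k1); k3 = f(t_n + h/2, w_n + (h/2)·k2); k4 = f(t_n + h, w_n + h·k3); w_{n+1} = w_n + (h/6)·(k1 + 2k2 + 2k3 + k4).
t=-0.600000, w=0.350000:
  k1 = f(-0.600000, 0.350000) = 0.652900
  k2 = f(-0.400000, 0.480580) = 0.598951
  k3 = f(-0.400000, 0.469790) = 0.588701
  k4 = f(-0.200000, 0.585480) = 0.591806
  w ← 0.350000 + (0.4/6)·(k1 + 2k2 + 2k3 + k4) = 0.591334
t=-0.200000, w=0.591334:
  k1 = f(-0.200000, 0.591334) = 0.597367
  k2 = f(0.000000, 0.710807) = 0.675267
  k3 = f(0.000000, 0.726387) = 0.690068
  k4 = f(0.200000, 0.867361) = 0.859593
  w ← 0.591334 + (0.4/6)·(k1 + 2k2 + 2k3 + k4) = 0.870509
w(0.2) ≈ 0.8705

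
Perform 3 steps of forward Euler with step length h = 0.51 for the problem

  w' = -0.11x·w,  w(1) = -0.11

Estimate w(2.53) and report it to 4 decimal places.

-0.0843

Euler: w_{n+1} = w_n + h·f(x_n, w_n).
x=1.000000, w=-0.110000: f=0.012100 → w ← -0.110000 + 0.51·0.012100 = -0.103829
x=1.510000, w=-0.103829: f=0.017246 → w ← -0.103829 + 0.51·0.017246 = -0.095034
x=2.020000, w=-0.095034: f=0.021116 → w ← -0.095034 + 0.51·0.021116 = -0.084264
w(2.53) ≈ -0.0843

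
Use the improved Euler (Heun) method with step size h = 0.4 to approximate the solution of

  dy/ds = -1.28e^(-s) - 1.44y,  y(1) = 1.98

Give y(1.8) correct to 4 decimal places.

Heun: k1 = f(s_n, y_n); k2 = f(s_n + h, y_n + h·k1); y_{n+1} = y_n + (h/2)·(k1 + k2).
s=1.000000, y=1.980000:
  k1 = f(1.000000, 1.980000) = -3.322086
  k2 = f(1.400000, 0.651166) = -1.253323
  y ← 1.980000 + (0.4/2)·(-3.322086 + (-1.253323)) = 1.064918
s=1.400000, y=1.064918:
  k1 = f(1.400000, 1.064918) = -1.849126
  k2 = f(1.800000, 0.325268) = -0.679968
  y ← 1.064918 + (0.4/2)·(-1.849126 + (-0.679968)) = 0.559099
y(1.8) ≈ 0.5591

0.5591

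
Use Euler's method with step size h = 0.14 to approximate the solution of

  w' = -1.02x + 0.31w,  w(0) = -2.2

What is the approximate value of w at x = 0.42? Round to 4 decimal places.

Euler: w_{n+1} = w_n + h·f(x_n, w_n).
x=0.000000, w=-2.200000: f=-0.682000 → w ← -2.200000 + 0.14·(-0.682000) = -2.295480
x=0.140000, w=-2.295480: f=-0.854399 → w ← -2.295480 + 0.14·(-0.854399) = -2.415096
x=0.280000, w=-2.415096: f=-1.034280 → w ← -2.415096 + 0.14·(-1.034280) = -2.559895
w(0.42) ≈ -2.5599

-2.5599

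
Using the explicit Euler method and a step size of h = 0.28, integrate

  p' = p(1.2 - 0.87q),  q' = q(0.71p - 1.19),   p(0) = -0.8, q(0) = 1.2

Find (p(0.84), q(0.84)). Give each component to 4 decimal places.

-1.2510, 0.1433

Euler on (p,q): p_{n+1} = p_n + h·p', q_{n+1} = q_n + h·q'.
0.000000: (-0.800000, 1.200000); f=(-0.124800, -2.109600) → (-0.834944, 0.609312)
0.280000: (-0.834944, 0.609312); f=(-0.559328, -1.086288) → (-0.991556, 0.305151)
0.560000: (-0.991556, 0.305151); f=(-0.926627, -0.577958) → (-1.251011, 0.143323)
(p(0.84), q(0.84)) ≈ (-1.2510, 0.1433)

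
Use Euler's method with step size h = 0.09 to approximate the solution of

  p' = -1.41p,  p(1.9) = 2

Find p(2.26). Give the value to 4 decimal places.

Euler: p_{n+1} = p_n + h·f(t_n, p_n).
t=1.900000, p=2.000000: f=-2.820000 → p ← 2.000000 + 0.09·(-2.820000) = 1.746200
t=1.990000, p=1.746200: f=-2.462142 → p ← 1.746200 + 0.09·(-2.462142) = 1.524607
t=2.080000, p=1.524607: f=-2.149696 → p ← 1.524607 + 0.09·(-2.149696) = 1.331135
t=2.170000, p=1.331135: f=-1.876900 → p ← 1.331135 + 0.09·(-1.876900) = 1.162214
p(2.26) ≈ 1.1622

1.1622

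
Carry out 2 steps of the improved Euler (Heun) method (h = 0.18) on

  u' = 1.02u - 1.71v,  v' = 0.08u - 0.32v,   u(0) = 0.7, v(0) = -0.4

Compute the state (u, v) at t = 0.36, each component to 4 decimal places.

Heun on (u,v): k1 = f(t_n, state_n); k2 = f(t_n + h, state_n + h·k1); state_{n+1} = state_n + (h/2)·(k1 + k2).
0.000000: (0.700000, -0.400000)
  k1 = (1.398000, 0.184000)
  predictor → (0.951640, -0.366880)
  k2 = (1.598038, 0.193533)
  → (0.969643, -0.366022)
0.180000: (0.969643, -0.366022)
  k1 = (1.614934, 0.194699)
  predictor → (1.260331, -0.330976)
  k2 = (1.851508, 0.206739)
  → (1.281623, -0.329893)
(u(0.36), v(0.36)) ≈ (1.2816, -0.3299)

1.2816, -0.3299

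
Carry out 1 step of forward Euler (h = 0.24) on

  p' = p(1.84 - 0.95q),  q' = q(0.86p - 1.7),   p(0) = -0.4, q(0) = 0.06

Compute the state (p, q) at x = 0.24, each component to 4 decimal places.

-0.5712, 0.0306

Euler on (p,q): p_{n+1} = p_n + h·p', q_{n+1} = q_n + h·q'.
0.000000: (-0.400000, 0.060000); f=(-0.713200, -0.122640) → (-0.571168, 0.030566)
(p(0.24), q(0.24)) ≈ (-0.5712, 0.0306)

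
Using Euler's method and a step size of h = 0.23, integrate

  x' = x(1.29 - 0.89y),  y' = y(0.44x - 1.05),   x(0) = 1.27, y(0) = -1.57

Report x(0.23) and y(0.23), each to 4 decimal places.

Euler on (x,y): x_{n+1} = x_n + h·x', y_{n+1} = y_n + h·y'.
0.000000: (1.270000, -1.570000); f=(3.412871, 0.771184) → (2.054960, -1.392628)
(x(0.23), y(0.23)) ≈ (2.0550, -1.3926)

2.0550, -1.3926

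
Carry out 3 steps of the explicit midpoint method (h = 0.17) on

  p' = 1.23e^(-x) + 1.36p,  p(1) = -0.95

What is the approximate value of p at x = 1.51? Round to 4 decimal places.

-1.6241

Midpoint: k1 = f(x_n, p_n); k2 = f(x_n + h/2, p_n + (h/2)·k1); p_{n+1} = p_n + h·k2.
x=1.000000, p=-0.950000:
  k1 = f(1.000000, -0.950000) = -0.839508
  k2 = f(1.085000, -1.021358) = -0.973428
  p ← -0.950000 + 0.17·(-0.973428) = -1.115483
x=1.170000, p=-1.115483:
  k1 = f(1.170000, -1.115483) = -1.135305
  k2 = f(1.255000, -1.211984) = -1.297655
  p ← -1.115483 + 0.17·(-1.297655) = -1.336084
x=1.340000, p=-1.336084:
  k1 = f(1.340000, -1.336084) = -1.495004
  k2 = f(1.425000, -1.463159) = -1.694071
  p ← -1.336084 + 0.17·(-1.694071) = -1.624076
p(1.51) ≈ -1.6241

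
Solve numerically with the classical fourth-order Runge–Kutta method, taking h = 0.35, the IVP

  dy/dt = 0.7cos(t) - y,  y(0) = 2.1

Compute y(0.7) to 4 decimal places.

RK4: k1 = f(t_n, y_n); k2 = f(t_n + h/2, y_n + (h/2)·k1); k3 = f(t_n + h/2, y_n + (h/2)·k2); k4 = f(t_n + h, y_n + h·k3); y_{n+1} = y_n + (h/6)·(k1 + 2k2 + 2k3 + k4).
t=0.000000, y=2.100000:
  k1 = f(0.000000, 2.100000) = -1.400000
  k2 = f(0.175000, 1.855000) = -1.165691
  k3 = f(0.175000, 1.896004) = -1.206695
  k4 = f(0.350000, 1.677657) = -1.020096
  y ← 2.100000 + (0.35/6)·(k1 + 2k2 + 2k3 + k4) = 1.682049
t=0.350000, y=1.682049:
  k1 = f(0.350000, 1.682049) = -1.024488
  k2 = f(0.525000, 1.502764) = -0.897037
  k3 = f(0.525000, 1.525068) = -0.919341
  k4 = f(0.700000, 1.360280) = -0.824890
  y ← 1.682049 + (0.35/6)·(k1 + 2k2 + 2k3 + k4) = 1.362258
y(0.7) ≈ 1.3623

1.3623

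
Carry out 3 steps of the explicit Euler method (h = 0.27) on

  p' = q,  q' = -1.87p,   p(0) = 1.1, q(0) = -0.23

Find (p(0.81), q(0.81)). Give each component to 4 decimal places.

Euler on (p,q): p_{n+1} = p_n + h·p', q_{n+1} = q_n + h·q'.
0.000000: (1.100000, -0.230000); f=(-0.230000, -2.057000) → (1.037900, -0.785390)
0.270000: (1.037900, -0.785390); f=(-0.785390, -1.940873) → (0.825845, -1.309426)
0.540000: (0.825845, -1.309426); f=(-1.309426, -1.544330) → (0.472300, -1.726395)
(p(0.81), q(0.81)) ≈ (0.4723, -1.7264)

0.4723, -1.7264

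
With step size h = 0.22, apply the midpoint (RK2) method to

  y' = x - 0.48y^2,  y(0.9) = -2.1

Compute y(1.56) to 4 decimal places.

-3.5495

Midpoint: k1 = f(x_n, y_n); k2 = f(x_n + h/2, y_n + (h/2)·k1); y_{n+1} = y_n + h·k2.
x=0.900000, y=-2.100000:
  k1 = f(0.900000, -2.100000) = -1.216800
  k2 = f(1.010000, -2.233848) = -1.385237
  y ← -2.100000 + 0.22·(-1.385237) = -2.404752
x=1.120000, y=-2.404752:
  k1 = f(1.120000, -2.404752) = -1.655760
  k2 = f(1.230000, -2.586886) = -1.982149
  y ← -2.404752 + 0.22·(-1.982149) = -2.840825
x=1.340000, y=-2.840825:
  k1 = f(1.340000, -2.840825) = -2.533737
  k2 = f(1.450000, -3.119536) = -3.221123
  y ← -2.840825 + 0.22·(-3.221123) = -3.549472
y(1.56) ≈ -3.5495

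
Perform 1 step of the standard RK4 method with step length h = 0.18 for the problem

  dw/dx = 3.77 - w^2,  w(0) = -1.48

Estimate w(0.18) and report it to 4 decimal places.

-1.1129

RK4: k1 = f(x_n, w_n); k2 = f(x_n + h/2, w_n + (h/2)·k1); k3 = f(x_n + h/2, w_n + (h/2)·k2); k4 = f(x_n + h, w_n + h·k3); w_{n+1} = w_n + (h/6)·(k1 + 2k2 + 2k3 + k4).
x=0.000000, w=-1.480000:
  k1 = f(0.000000, -1.480000) = 1.579600
  k2 = f(0.090000, -1.337836) = 1.980195
  k3 = f(0.090000, -1.301782) = 2.075362
  k4 = f(0.180000, -1.106435) = 2.545802
  w ← -1.480000 + (0.18/6)·(k1 + 2k2 + 2k3 + k4) = -1.112905
w(0.18) ≈ -1.1129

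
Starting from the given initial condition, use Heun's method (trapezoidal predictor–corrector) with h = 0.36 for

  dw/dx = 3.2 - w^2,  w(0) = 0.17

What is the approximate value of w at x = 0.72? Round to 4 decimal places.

Heun: k1 = f(x_n, w_n); k2 = f(x_n + h, w_n + h·k1); w_{n+1} = w_n + (h/2)·(k1 + k2).
x=0.000000, w=0.170000:
  k1 = f(0.000000, 0.170000) = 3.171100
  k2 = f(0.360000, 1.311596) = 1.479716
  w ← 0.170000 + (0.36/2)·(3.171100 + 1.479716) = 1.007147
x=0.360000, w=1.007147:
  k1 = f(0.360000, 1.007147) = 2.185655
  k2 = f(0.720000, 1.793983) = -0.018374
  w ← 1.007147 + (0.36/2)·(2.185655 + (-0.018374)) = 1.397257
w(0.72) ≈ 1.3973

1.3973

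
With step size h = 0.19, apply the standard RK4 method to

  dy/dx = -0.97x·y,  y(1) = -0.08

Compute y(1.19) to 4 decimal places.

RK4: k1 = f(x_n, y_n); k2 = f(x_n + h/2, y_n + (h/2)·k1); k3 = f(x_n + h/2, y_n + (h/2)·k2); k4 = f(x_n + h, y_n + h·k3); y_{n+1} = y_n + (h/6)·(k1 + 2k2 + 2k3 + k4).
x=1.000000, y=-0.080000:
  k1 = f(1.000000, -0.080000) = 0.077600
  k2 = f(1.095000, -0.072628) = 0.077142
  k3 = f(1.095000, -0.072672) = 0.077188
  k4 = f(1.190000, -0.065334) = 0.075415
  y ← -0.080000 + (0.19/6)·(k1 + 2k2 + 2k3 + k4) = -0.065380
y(1.19) ≈ -0.0654

-0.0654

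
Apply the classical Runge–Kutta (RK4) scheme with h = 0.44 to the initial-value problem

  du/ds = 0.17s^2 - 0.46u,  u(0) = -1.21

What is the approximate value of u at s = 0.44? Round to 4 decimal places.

-0.9837

RK4: k1 = f(s_n, u_n); k2 = f(s_n + h/2, u_n + (h/2)·k1); k3 = f(s_n + h/2, u_n + (h/2)·k2); k4 = f(s_n + h, u_n + h·k3); u_{n+1} = u_n + (h/6)·(k1 + 2k2 + 2k3 + k4).
s=0.000000, u=-1.210000:
  k1 = f(0.000000, -1.210000) = 0.556600
  k2 = f(0.220000, -1.087548) = 0.508500
  k3 = f(0.220000, -1.098130) = 0.513368
  k4 = f(0.440000, -0.984118) = 0.485606
  u ← -1.210000 + (0.44/6)·(k1 + 2k2 + 2k3 + k4) = -0.983698
u(0.44) ≈ -0.9837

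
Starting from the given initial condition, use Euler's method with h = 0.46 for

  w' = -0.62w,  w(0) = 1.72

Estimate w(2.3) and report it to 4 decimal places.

0.3210

Euler: w_{n+1} = w_n + h·f(x_n, w_n).
x=0.000000, w=1.720000: f=-1.066400 → w ← 1.720000 + 0.46·(-1.066400) = 1.229456
x=0.460000, w=1.229456: f=-0.762263 → w ← 1.229456 + 0.46·(-0.762263) = 0.878815
x=0.920000, w=0.878815: f=-0.544865 → w ← 0.878815 + 0.46·(-0.544865) = 0.628177
x=1.380000, w=0.628177: f=-0.389470 → w ← 0.628177 + 0.46·(-0.389470) = 0.449021
x=1.840000, w=0.449021: f=-0.278393 → w ← 0.449021 + 0.46·(-0.278393) = 0.320960
w(2.3) ≈ 0.3210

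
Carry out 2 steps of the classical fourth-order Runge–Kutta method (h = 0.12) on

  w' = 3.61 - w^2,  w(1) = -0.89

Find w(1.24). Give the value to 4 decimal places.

RK4: k1 = f(t_n, w_n); k2 = f(t_n + h/2, w_n + (h/2)·k1); k3 = f(t_n + h/2, w_n + (h/2)·k2); k4 = f(t_n + h, w_n + h·k3); w_{n+1} = w_n + (h/6)·(k1 + 2k2 + 2k3 + k4).
t=1.000000, w=-0.890000:
  k1 = f(1.000000, -0.890000) = 2.817900
  k2 = f(1.060000, -0.720926) = 3.090266
  k3 = f(1.060000, -0.704584) = 3.113561
  k4 = f(1.120000, -0.516373) = 3.343359
  w ← -0.890000 + (0.12/6)·(k1 + 2k2 + 2k3 + k4) = -0.518622
t=1.120000, w=-0.518622:
  k1 = f(1.120000, -0.518622) = 3.341031
  k2 = f(1.180000, -0.318160) = 3.508774
  k3 = f(1.180000, -0.308095) = 3.515077
  k4 = f(1.240000, -0.096812) = 3.600627
  w ← -0.518622 + (0.12/6)·(k1 + 2k2 + 2k3 + k4) = -0.098834
w(1.24) ≈ -0.0988

-0.0988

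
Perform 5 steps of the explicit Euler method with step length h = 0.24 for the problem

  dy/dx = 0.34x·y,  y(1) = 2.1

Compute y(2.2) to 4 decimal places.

3.7080

Euler: y_{n+1} = y_n + h·f(x_n, y_n).
x=1.000000, y=2.100000: f=0.714000 → y ← 2.100000 + 0.24·0.714000 = 2.271360
x=1.240000, y=2.271360: f=0.957605 → y ← 2.271360 + 0.24·0.957605 = 2.501185
x=1.480000, y=2.501185: f=1.258596 → y ← 2.501185 + 0.24·1.258596 = 2.803248
x=1.720000, y=2.803248: f=1.639340 → y ← 2.803248 + 0.24·1.639340 = 3.196690
x=1.960000, y=3.196690: f=2.130274 → y ← 3.196690 + 0.24·2.130274 = 3.707956
y(2.2) ≈ 3.7080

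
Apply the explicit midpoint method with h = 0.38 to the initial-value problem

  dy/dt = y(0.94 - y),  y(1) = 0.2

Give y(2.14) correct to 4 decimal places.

0.4144

Midpoint: k1 = f(t_n, y_n); k2 = f(t_n + h/2, y_n + (h/2)·k1); y_{n+1} = y_n + h·k2.
t=1.000000, y=0.200000:
  k1 = f(1.000000, 0.200000) = 0.148000
  k2 = f(1.190000, 0.228120) = 0.162394
  y ← 0.200000 + 0.38·0.162394 = 0.261710
t=1.380000, y=0.261710:
  k1 = f(1.380000, 0.261710) = 0.177515
  k2 = f(1.570000, 0.295438) = 0.190428
  y ← 0.261710 + 0.38·0.190428 = 0.334072
t=1.760000, y=0.334072:
  k1 = f(1.760000, 0.334072) = 0.202424
  k2 = f(1.950000, 0.372533) = 0.211400
  y ← 0.334072 + 0.38·0.211400 = 0.414404
y(2.14) ≈ 0.4144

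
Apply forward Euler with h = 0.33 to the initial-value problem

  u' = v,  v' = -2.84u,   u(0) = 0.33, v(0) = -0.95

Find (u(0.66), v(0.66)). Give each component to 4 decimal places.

Euler on (u,v): u_{n+1} = u_n + h·u', v_{n+1} = v_n + h·v'.
0.000000: (0.330000, -0.950000); f=(-0.950000, -0.937200) → (0.016500, -1.259276)
0.330000: (0.016500, -1.259276); f=(-1.259276, -0.046860) → (-0.399061, -1.274740)
(u(0.66), v(0.66)) ≈ (-0.3991, -1.2747)

-0.3991, -1.2747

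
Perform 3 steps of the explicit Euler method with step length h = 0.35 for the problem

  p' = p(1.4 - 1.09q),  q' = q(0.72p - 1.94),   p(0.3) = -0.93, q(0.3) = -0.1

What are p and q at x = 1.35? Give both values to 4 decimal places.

-3.1619, -0.0001

Euler on (p,q): p_{n+1} = p_n + h·p', q_{n+1} = q_n + h·q'.
0.300000: (-0.930000, -0.100000); f=(-1.403370, 0.260960) → (-1.421180, -0.008664)
0.650000: (-1.421180, -0.008664); f=(-2.003073, 0.025674) → (-2.122255, 0.000322)
1.000000: (-2.122255, 0.000322); f=(-2.970413, -0.001116) → (-3.161899, -0.000069)
(p(1.35), q(1.35)) ≈ (-3.1619, -0.0001)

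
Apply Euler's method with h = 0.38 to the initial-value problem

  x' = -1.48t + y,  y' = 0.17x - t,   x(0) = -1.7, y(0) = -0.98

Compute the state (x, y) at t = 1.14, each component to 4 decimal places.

-3.6475, -1.8313

Euler on (x,y): x_{n+1} = x_n + h·x', y_{n+1} = y_n + h·y'.
0.000000: (-1.700000, -0.980000); f=(-0.980000, -0.289000) → (-2.072400, -1.089820)
0.380000: (-2.072400, -1.089820); f=(-1.652220, -0.732308) → (-2.700244, -1.368097)
0.760000: (-2.700244, -1.368097); f=(-2.492897, -1.219041) → (-3.647544, -1.831333)
(x(1.14), y(1.14)) ≈ (-3.6475, -1.8313)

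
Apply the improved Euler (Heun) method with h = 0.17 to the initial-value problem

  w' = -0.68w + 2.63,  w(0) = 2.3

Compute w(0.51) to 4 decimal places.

Heun: k1 = f(t_n, w_n); k2 = f(t_n + h, w_n + h·k1); w_{n+1} = w_n + (h/2)·(k1 + k2).
t=0.000000, w=2.300000:
  k1 = f(0.000000, 2.300000) = 1.066000
  k2 = f(0.170000, 2.481220) = 0.942770
  w ← 2.300000 + (0.17/2)·(1.066000 + 0.942770) = 2.470745
t=0.170000, w=2.470745:
  k1 = f(0.170000, 2.470745) = 0.949893
  k2 = f(0.340000, 2.632227) = 0.840085
  w ← 2.470745 + (0.17/2)·(0.949893 + 0.840085) = 2.622894
t=0.340000, w=2.622894:
  k1 = f(0.340000, 2.622894) = 0.846432
  k2 = f(0.510000, 2.766787) = 0.748585
  w ← 2.622894 + (0.17/2)·(0.846432 + 0.748585) = 2.758470
w(0.51) ≈ 2.7585

2.7585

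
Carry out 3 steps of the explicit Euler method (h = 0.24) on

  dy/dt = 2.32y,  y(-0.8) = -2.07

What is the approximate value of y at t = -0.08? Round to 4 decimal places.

-7.8103

Euler: y_{n+1} = y_n + h·f(t_n, y_n).
t=-0.800000, y=-2.070000: f=-4.802400 → y ← -2.070000 + 0.24·(-4.802400) = -3.222576
t=-0.560000, y=-3.222576: f=-7.476376 → y ← -3.222576 + 0.24·(-7.476376) = -5.016906
t=-0.320000, y=-5.016906: f=-11.639223 → y ← -5.016906 + 0.24·(-11.639223) = -7.810320
y(-0.08) ≈ -7.8103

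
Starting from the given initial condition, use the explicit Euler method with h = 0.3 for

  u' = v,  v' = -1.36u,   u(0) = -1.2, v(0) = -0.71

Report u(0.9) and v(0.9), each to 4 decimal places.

-1.3723, 0.9596

Euler on (u,v): u_{n+1} = u_n + h·u', v_{n+1} = v_n + h·v'.
0.000000: (-1.200000, -0.710000); f=(-0.710000, 1.632000) → (-1.413000, -0.220400)
0.300000: (-1.413000, -0.220400); f=(-0.220400, 1.921680) → (-1.479120, 0.356104)
0.600000: (-1.479120, 0.356104); f=(0.356104, 2.011603) → (-1.372289, 0.959585)
(u(0.9), v(0.9)) ≈ (-1.3723, 0.9596)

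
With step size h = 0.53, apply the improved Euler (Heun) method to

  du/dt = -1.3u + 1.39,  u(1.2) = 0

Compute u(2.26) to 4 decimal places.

0.7477

Heun: k1 = f(t_n, u_n); k2 = f(t_n + h, u_n + h·k1); u_{n+1} = u_n + (h/2)·(k1 + k2).
t=1.200000, u=0.000000:
  k1 = f(1.200000, 0.000000) = 1.390000
  k2 = f(1.730000, 0.736700) = 0.432290
  u ← 0.000000 + (0.53/2)·(1.390000 + 0.432290) = 0.482907
t=1.730000, u=0.482907:
  k1 = f(1.730000, 0.482907) = 0.762221
  k2 = f(2.260000, 0.886884) = 0.237051
  u ← 0.482907 + (0.53/2)·(0.762221 + 0.237051) = 0.747714
u(2.26) ≈ 0.7477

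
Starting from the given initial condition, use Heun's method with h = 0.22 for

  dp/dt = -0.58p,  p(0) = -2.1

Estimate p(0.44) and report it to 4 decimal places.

-1.6282

Heun: k1 = f(t_n, p_n); k2 = f(t_n + h, p_n + h·k1); p_{n+1} = p_n + (h/2)·(k1 + k2).
t=0.000000, p=-2.100000:
  k1 = f(0.000000, -2.100000) = 1.218000
  k2 = f(0.220000, -1.832040) = 1.062583
  p ← -2.100000 + (0.22/2)·(1.218000 + 1.062583) = -1.849136
t=0.220000, p=-1.849136:
  k1 = f(0.220000, -1.849136) = 1.072499
  k2 = f(0.440000, -1.613186) = 0.935648
  p ← -1.849136 + (0.22/2)·(1.072499 + 0.935648) = -1.628240
p(0.44) ≈ -1.6282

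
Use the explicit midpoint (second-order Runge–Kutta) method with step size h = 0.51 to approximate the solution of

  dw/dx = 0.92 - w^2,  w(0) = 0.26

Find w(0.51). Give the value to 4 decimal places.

Midpoint: k1 = f(x_n, w_n); k2 = f(x_n + h/2, w_n + (h/2)·k1); w_{n+1} = w_n + h·k2.
x=0.000000, w=0.260000:
  k1 = f(0.000000, 0.260000) = 0.852400
  k2 = f(0.255000, 0.477362) = 0.692126
  w ← 0.260000 + 0.51·0.692126 = 0.612984
w(0.51) ≈ 0.6130

0.6130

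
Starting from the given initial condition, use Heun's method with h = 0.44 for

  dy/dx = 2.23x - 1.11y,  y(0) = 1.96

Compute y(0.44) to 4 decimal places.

1.4524

Heun: k1 = f(x_n, y_n); k2 = f(x_n + h, y_n + h·k1); y_{n+1} = y_n + (h/2)·(k1 + k2).
x=0.000000, y=1.960000:
  k1 = f(0.000000, 1.960000) = -2.175600
  k2 = f(0.440000, 1.002736) = -0.131837
  y ← 1.960000 + (0.44/2)·(-2.175600 + (-0.131837)) = 1.452364
y(0.44) ≈ 1.4524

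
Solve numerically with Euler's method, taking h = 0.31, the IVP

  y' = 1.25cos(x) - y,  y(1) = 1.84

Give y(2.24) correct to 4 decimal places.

Euler: y_{n+1} = y_n + h·f(x_n, y_n).
x=1.000000, y=1.840000: f=-1.164622 → y ← 1.840000 + 0.31·(-1.164622) = 1.478967
x=1.310000, y=1.478967: f=-1.156655 → y ← 1.478967 + 0.31·(-1.156655) = 1.120404
x=1.620000, y=1.120404: f=-1.181884 → y ← 1.120404 + 0.31·(-1.181884) = 0.754020
x=1.930000, y=0.754020: f=-1.193431 → y ← 0.754020 + 0.31·(-1.193431) = 0.384056
y(2.24) ≈ 0.3841

0.3841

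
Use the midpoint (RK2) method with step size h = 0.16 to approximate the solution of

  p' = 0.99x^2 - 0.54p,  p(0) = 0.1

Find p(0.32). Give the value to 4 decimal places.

0.0940

Midpoint: k1 = f(x_n, p_n); k2 = f(x_n + h/2, p_n + (h/2)·k1); p_{n+1} = p_n + h·k2.
x=0.000000, p=0.100000:
  k1 = f(0.000000, 0.100000) = -0.054000
  k2 = f(0.080000, 0.095680) = -0.045331
  p ← 0.100000 + 0.16·(-0.045331) = 0.092747
x=0.160000, p=0.092747:
  k1 = f(0.160000, 0.092747) = -0.024739
  k2 = f(0.240000, 0.090768) = 0.008009
  p ← 0.092747 + 0.16·0.008009 = 0.094029
p(0.32) ≈ 0.0940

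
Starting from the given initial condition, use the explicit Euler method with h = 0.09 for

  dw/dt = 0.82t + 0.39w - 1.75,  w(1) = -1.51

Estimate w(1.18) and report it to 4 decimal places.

Euler: w_{n+1} = w_n + h·f(t_n, w_n).
t=1.000000, w=-1.510000: f=-1.518900 → w ← -1.510000 + 0.09·(-1.518900) = -1.646701
t=1.090000, w=-1.646701: f=-1.498413 → w ← -1.646701 + 0.09·(-1.498413) = -1.781558
w(1.18) ≈ -1.7816

-1.7816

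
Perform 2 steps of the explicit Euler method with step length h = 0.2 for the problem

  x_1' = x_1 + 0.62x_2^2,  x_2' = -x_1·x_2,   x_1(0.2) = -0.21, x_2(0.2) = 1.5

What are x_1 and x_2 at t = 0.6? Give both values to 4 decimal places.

0.3353, 1.5546

Euler on (x_1,x_2): x_1_{n+1} = x_1_n + h·x_1', x_2_{n+1} = x_2_n + h·x_2'.
0.200000: (-0.210000, 1.500000); f=(1.185000, 0.315000) → (0.027000, 1.563000)
0.400000: (0.027000, 1.563000); f=(1.541641, -0.042201) → (0.335328, 1.554560)
(x_1(0.6), x_2(0.6)) ≈ (0.3353, 1.5546)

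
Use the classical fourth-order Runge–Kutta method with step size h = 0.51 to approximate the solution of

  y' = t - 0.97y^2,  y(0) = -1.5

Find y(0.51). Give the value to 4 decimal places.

RK4: k1 = f(t_n, y_n); k2 = f(t_n + h/2, y_n + (h/2)·k1); k3 = f(t_n + h/2, y_n + (h/2)·k2); k4 = f(t_n + h, y_n + h·k3); y_{n+1} = y_n + (h/6)·(k1 + 2k2 + 2k3 + k4).
t=0.000000, y=-1.500000:
  k1 = f(0.000000, -1.500000) = -2.182500
  k2 = f(0.255000, -2.056538) = -3.847466
  k3 = f(0.255000, -2.481104) = -5.716200
  k4 = f(0.510000, -4.415262) = -18.399703
  y ← -1.500000 + (0.51/6)·(k1 + 2k2 + 2k3 + k4) = -4.875310
y(0.51) ≈ -4.8753

-4.8753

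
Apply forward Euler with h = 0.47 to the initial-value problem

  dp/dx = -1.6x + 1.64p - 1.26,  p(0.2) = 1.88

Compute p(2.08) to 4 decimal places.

6.5557

Euler: p_{n+1} = p_n + h·f(x_n, p_n).
x=0.200000, p=1.880000: f=1.503200 → p ← 1.880000 + 0.47·1.503200 = 2.586504
x=0.670000, p=2.586504: f=1.909867 → p ← 2.586504 + 0.47·1.909867 = 3.484141
x=1.140000, p=3.484141: f=2.629992 → p ← 3.484141 + 0.47·2.629992 = 4.720237
x=1.610000, p=4.720237: f=3.905189 → p ← 4.720237 + 0.47·3.905189 = 6.555676
p(2.08) ≈ 6.5557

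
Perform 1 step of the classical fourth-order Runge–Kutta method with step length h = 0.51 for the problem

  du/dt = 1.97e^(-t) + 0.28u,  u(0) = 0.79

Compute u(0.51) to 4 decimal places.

RK4: k1 = f(t_n, u_n); k2 = f(t_n + h/2, u_n + (h/2)·k1); k3 = f(t_n + h/2, u_n + (h/2)·k2); k4 = f(t_n + h, u_n + h·k3); u_{n+1} = u_n + (h/6)·(k1 + 2k2 + 2k3 + k4).
t=0.000000, u=0.790000:
  k1 = f(0.000000, 0.790000) = 2.191200
  k2 = f(0.255000, 1.348756) = 1.904237
  k3 = f(0.255000, 1.275580) = 1.883748
  k4 = f(0.510000, 1.750711) = 1.673176
  u ← 0.790000 + (0.51/6)·(k1 + 2k2 + 2k3 + k4) = 1.762429
u(0.51) ≈ 1.7624

1.7624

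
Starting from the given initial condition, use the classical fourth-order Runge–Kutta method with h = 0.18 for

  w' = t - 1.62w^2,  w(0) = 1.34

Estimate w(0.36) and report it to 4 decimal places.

0.7999

RK4: k1 = f(t_n, w_n); k2 = f(t_n + h/2, w_n + (h/2)·k1); k3 = f(t_n + h/2, w_n + (h/2)·k2); k4 = f(t_n + h, w_n + h·k3); w_{n+1} = w_n + (h/6)·(k1 + 2k2 + 2k3 + k4).
t=0.000000, w=1.340000:
  k1 = f(0.000000, 1.340000) = -2.908872
  k2 = f(0.090000, 1.078202) = -1.793280
  k3 = f(0.090000, 1.178605) = -2.160357
  k4 = f(0.180000, 0.951136) = -1.285548
  w ← 1.340000 + (0.18/6)·(k1 + 2k2 + 2k3 + k4) = 0.976949
t=0.180000, w=0.976949:
  k1 = f(0.180000, 0.976949) = -1.366176
  k2 = f(0.270000, 0.853993) = -0.911473
  k3 = f(0.270000, 0.894917) = -1.027419
  k4 = f(0.360000, 0.792014) = -0.656203
  w ← 0.976949 + (0.18/6)·(k1 + 2k2 + 2k3 + k4) = 0.799944
w(0.36) ≈ 0.7999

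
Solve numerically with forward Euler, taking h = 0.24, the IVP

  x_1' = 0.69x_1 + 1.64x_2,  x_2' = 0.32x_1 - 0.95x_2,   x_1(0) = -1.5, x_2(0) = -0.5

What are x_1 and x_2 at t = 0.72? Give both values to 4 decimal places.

Euler on (x_1,x_2): x_1_{n+1} = x_1_n + h·x_1', x_2_{n+1} = x_2_n + h·x_2'.
0.000000: (-1.500000, -0.500000); f=(-1.855000, -0.005000) → (-1.945200, -0.501200)
0.240000: (-1.945200, -0.501200); f=(-2.164156, -0.146324) → (-2.464597, -0.536318)
0.480000: (-2.464597, -0.536318); f=(-2.580133, -0.279169) → (-3.083829, -0.603318)
(x_1(0.72), x_2(0.72)) ≈ (-3.0838, -0.6033)

-3.0838, -0.6033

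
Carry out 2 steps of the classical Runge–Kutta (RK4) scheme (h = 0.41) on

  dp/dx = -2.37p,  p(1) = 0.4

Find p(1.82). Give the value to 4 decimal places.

0.0592

RK4: k1 = f(x_n, p_n); k2 = f(x_n + h/2, p_n + (h/2)·k1); k3 = f(x_n + h/2, p_n + (h/2)·k2); k4 = f(x_n + h, p_n + h·k3); p_{n+1} = p_n + (h/6)·(k1 + 2k2 + 2k3 + k4).
x=1.000000, p=0.400000:
  k1 = f(1.000000, 0.400000) = -0.948000
  k2 = f(1.205000, 0.205660) = -0.487414
  k3 = f(1.205000, 0.300080) = -0.711190
  k4 = f(1.410000, 0.108412) = -0.256937
  p ← 0.400000 + (0.41/6)·(k1 + 2k2 + 2k3 + k4) = 0.153853
x=1.410000, p=0.153853:
  k1 = f(1.410000, 0.153853) = -0.364633
  k2 = f(1.615000, 0.079104) = -0.187476
  k3 = f(1.615000, 0.115421) = -0.273547
  k4 = f(1.820000, 0.041699) = -0.098827
  p ← 0.153853 + (0.41/6)·(k1 + 2k2 + 2k3 + k4) = 0.059177
p(1.82) ≈ 0.0592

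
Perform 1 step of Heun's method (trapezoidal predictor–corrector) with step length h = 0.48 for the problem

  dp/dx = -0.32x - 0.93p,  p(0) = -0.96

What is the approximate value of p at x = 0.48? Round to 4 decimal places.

Heun: k1 = f(x_n, p_n); k2 = f(x_n + h, p_n + h·k1); p_{n+1} = p_n + (h/2)·(k1 + k2).
x=0.000000, p=-0.960000:
  k1 = f(0.000000, -0.960000) = 0.892800
  k2 = f(0.480000, -0.531456) = 0.340654
  p ← -0.960000 + (0.48/2)·(0.892800 + 0.340654) = -0.663971
p(0.48) ≈ -0.6640

-0.6640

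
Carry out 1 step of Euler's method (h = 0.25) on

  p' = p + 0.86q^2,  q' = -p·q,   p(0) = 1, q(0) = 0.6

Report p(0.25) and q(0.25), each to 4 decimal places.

1.3274, 0.4500

Euler on (p,q): p_{n+1} = p_n + h·p', q_{n+1} = q_n + h·q'.
0.000000: (1.000000, 0.600000); f=(1.309600, -0.600000) → (1.327400, 0.450000)
(p(0.25), q(0.25)) ≈ (1.3274, 0.4500)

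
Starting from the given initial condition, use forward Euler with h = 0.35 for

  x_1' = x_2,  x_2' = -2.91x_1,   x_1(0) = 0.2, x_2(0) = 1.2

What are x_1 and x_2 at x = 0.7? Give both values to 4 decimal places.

Euler on (x_1,x_2): x_1_{n+1} = x_1_n + h·x_1', x_2_{n+1} = x_2_n + h·x_2'.
0.000000: (0.200000, 1.200000); f=(1.200000, -0.582000) → (0.620000, 0.996300)
0.350000: (0.620000, 0.996300); f=(0.996300, -1.804200) → (0.968705, 0.364830)
(x_1(0.7), x_2(0.7)) ≈ (0.9687, 0.3648)

0.9687, 0.3648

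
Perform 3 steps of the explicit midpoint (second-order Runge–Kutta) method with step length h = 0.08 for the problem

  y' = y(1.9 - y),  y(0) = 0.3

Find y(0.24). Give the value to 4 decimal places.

Midpoint: k1 = f(s_n, y_n); k2 = f(s_n + h/2, y_n + (h/2)·k1); y_{n+1} = y_n + h·k2.
s=0.000000, y=0.300000:
  k1 = f(0.000000, 0.300000) = 0.480000
  k2 = f(0.040000, 0.319200) = 0.504591
  y ← 0.300000 + 0.08·0.504591 = 0.340367
s=0.080000, y=0.340367:
  k1 = f(0.080000, 0.340367) = 0.530848
  k2 = f(0.120000, 0.361601) = 0.556287
  y ← 0.340367 + 0.08·0.556287 = 0.384870
s=0.160000, y=0.384870:
  k1 = f(0.160000, 0.384870) = 0.583128
  k2 = f(0.200000, 0.408195) = 0.608948
  y ← 0.384870 + 0.08·0.608948 = 0.433586
y(0.24) ≈ 0.4336

0.4336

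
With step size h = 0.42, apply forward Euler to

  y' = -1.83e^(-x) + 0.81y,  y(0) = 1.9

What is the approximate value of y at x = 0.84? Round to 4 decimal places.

1.8776

Euler: y_{n+1} = y_n + h·f(x_n, y_n).
x=0.000000, y=1.900000: f=-0.291000 → y ← 1.900000 + 0.42·(-0.291000) = 1.777780
x=0.420000, y=1.777780: f=0.237606 → y ← 1.777780 + 0.42·0.237606 = 1.877575
y(0.84) ≈ 1.8776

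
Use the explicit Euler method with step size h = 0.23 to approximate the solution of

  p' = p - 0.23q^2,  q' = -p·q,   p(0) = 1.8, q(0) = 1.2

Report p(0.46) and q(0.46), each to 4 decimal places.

Euler on (p,q): p_{n+1} = p_n + h·p', q_{n+1} = q_n + h·q'.
0.000000: (1.800000, 1.200000); f=(1.468800, -2.160000) → (2.137824, 0.703200)
0.230000: (2.137824, 0.703200); f=(2.024091, -1.503318) → (2.603365, 0.357437)
(p(0.46), q(0.46)) ≈ (2.6034, 0.3574)

2.6034, 0.3574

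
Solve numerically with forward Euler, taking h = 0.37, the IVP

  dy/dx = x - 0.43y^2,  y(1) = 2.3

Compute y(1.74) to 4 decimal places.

Euler: y_{n+1} = y_n + h·f(x_n, y_n).
x=1.000000, y=2.300000: f=-1.274700 → y ← 2.300000 + 0.37·(-1.274700) = 1.828361
x=1.370000, y=1.828361: f=-0.067449 → y ← 1.828361 + 0.37·(-0.067449) = 1.803405
y(1.74) ≈ 1.8034

1.8034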